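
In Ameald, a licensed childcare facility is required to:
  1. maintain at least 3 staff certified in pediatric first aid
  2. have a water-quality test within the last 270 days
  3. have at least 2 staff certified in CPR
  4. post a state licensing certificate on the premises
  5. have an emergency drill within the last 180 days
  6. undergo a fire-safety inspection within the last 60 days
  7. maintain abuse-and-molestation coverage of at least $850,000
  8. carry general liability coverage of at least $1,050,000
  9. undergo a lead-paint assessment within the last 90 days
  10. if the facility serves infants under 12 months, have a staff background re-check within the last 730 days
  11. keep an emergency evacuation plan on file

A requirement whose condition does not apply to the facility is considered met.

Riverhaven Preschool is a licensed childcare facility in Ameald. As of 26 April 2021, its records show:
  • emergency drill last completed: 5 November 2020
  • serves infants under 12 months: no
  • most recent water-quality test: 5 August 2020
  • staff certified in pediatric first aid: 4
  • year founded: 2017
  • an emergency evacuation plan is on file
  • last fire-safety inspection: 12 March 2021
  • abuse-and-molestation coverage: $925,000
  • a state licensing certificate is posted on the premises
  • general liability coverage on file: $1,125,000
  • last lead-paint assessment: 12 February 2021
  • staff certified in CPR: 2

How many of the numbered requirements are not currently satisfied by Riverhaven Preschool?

1. staff certified in pediatric first aid 4 ≥ 3 → met
2. water-quality test 264 days ago vs limit 270 → met
3. staff certified in CPR 2 ≥ 2 → met
4. state licensing certificate present → met
5. emergency drill 172 days ago vs limit 180 → met
6. fire-safety inspection 45 days ago vs limit 60 → met
7. abuse-and-molestation coverage $925,000 ≥ $850,000 → met
8. general liability coverage $1,125,000 ≥ $1,050,000 → met
9. lead-paint assessment 73 days ago vs limit 90 → met
10. condition 'serves infants under 12 months' does not hold → requirement n/a → met
11. emergency evacuation plan present → met
Not met: 0 of 11

0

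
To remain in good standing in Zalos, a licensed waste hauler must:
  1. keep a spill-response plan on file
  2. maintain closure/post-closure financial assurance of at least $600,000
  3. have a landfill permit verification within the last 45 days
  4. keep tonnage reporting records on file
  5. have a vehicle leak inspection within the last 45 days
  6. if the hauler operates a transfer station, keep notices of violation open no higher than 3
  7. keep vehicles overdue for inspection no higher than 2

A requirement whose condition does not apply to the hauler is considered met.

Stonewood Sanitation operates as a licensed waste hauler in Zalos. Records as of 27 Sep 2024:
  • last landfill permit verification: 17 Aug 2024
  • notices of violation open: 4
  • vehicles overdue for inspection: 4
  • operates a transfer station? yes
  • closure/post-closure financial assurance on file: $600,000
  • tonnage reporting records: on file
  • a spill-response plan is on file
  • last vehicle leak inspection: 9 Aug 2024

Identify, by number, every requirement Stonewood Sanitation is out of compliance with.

5, 6, 7

1. spill-response plan present → met
2. closure/post-closure financial assurance $600,000 ≥ $600,000 → met
3. landfill permit verification 41 days ago vs limit 45 → met
4. tonnage reporting records present → met
5. vehicle leak inspection 49 days ago vs limit 45 → not met
6. condition 'operates a transfer station' holds; notices of violation open 4 > 3 → not met
7. vehicles overdue for inspection 4 > 2 → not met
Not met: 5, 6, 7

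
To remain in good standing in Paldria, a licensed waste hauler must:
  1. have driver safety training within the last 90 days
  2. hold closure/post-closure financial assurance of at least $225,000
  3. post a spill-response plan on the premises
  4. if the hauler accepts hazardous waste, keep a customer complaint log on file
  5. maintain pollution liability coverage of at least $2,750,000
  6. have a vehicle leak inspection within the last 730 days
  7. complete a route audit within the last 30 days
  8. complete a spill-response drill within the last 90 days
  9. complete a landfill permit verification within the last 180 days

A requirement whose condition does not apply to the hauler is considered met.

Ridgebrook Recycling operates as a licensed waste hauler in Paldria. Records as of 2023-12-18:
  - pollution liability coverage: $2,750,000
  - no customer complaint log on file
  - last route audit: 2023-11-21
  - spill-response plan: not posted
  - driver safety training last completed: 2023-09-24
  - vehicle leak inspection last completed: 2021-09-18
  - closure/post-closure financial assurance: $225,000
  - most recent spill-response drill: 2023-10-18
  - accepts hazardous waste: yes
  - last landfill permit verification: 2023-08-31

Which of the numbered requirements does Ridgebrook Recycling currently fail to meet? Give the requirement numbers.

3, 4, 6

1. driver safety training 85 days ago vs limit 90 → met
2. closure/post-closure financial assurance $225,000 ≥ $225,000 → met
3. spill-response plan absent → not met
4. condition 'accepts hazardous waste' holds; customer complaint log absent → not met
5. pollution liability coverage $2,750,000 ≥ $2,750,000 → met
6. vehicle leak inspection 821 days ago vs limit 730 → not met
7. route audit 27 days ago vs limit 30 → met
8. spill-response drill 61 days ago vs limit 90 → met
9. landfill permit verification 109 days ago vs limit 180 → met
Not met: 3, 4, 6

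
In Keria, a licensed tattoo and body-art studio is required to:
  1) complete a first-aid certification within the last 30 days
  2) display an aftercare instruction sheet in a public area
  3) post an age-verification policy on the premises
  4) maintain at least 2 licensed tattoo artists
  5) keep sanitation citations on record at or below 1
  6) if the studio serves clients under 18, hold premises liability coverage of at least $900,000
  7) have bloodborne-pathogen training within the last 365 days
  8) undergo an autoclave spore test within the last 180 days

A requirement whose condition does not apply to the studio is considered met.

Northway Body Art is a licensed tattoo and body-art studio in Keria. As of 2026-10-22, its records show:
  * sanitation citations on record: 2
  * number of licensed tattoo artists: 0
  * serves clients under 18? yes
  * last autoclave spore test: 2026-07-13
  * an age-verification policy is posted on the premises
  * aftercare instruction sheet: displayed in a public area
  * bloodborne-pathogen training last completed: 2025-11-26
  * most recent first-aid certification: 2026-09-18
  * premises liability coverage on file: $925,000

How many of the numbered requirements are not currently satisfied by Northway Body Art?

3

1. first-aid certification 34 days ago vs limit 30 → not met
2. aftercare instruction sheet present → met
3. age-verification policy present → met
4. licensed tattoo artists 0 < 2 → not met
5. sanitation citations on record 2 > 1 → not met
6. condition 'serves clients under 18' holds; premises liability coverage $925,000 ≥ $900,000 → met
7. bloodborne-pathogen training 330 days ago vs limit 365 → met
8. autoclave spore test 101 days ago vs limit 180 → met
Not met: 3 of 8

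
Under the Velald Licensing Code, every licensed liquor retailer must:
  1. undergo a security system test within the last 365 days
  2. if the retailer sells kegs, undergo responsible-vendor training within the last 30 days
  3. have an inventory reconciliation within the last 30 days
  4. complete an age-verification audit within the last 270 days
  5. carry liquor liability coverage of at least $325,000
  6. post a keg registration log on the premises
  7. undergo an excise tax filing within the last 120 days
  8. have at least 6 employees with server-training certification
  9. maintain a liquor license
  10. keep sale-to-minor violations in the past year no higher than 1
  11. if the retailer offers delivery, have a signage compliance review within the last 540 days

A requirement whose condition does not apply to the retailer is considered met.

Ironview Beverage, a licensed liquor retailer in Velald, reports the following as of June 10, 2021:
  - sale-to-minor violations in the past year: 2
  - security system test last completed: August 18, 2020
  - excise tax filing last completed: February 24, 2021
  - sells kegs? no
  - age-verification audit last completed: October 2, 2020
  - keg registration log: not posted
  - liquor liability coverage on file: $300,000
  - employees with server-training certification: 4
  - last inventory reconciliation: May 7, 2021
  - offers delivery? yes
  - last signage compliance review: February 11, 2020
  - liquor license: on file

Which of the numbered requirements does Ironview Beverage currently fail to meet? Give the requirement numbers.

3, 5, 6, 8, 10

1. security system test 296 days ago vs limit 365 → met
2. condition 'sells kegs' does not hold → requirement n/a → met
3. inventory reconciliation 34 days ago vs limit 30 → not met
4. age-verification audit 251 days ago vs limit 270 → met
5. liquor liability coverage $300,000 < $325,000 → not met
6. keg registration log absent → not met
7. excise tax filing 106 days ago vs limit 120 → met
8. employees with server-training certification 4 < 6 → not met
9. liquor license present → met
10. sale-to-minor violations in the past year 2 > 1 → not met
11. condition 'offers delivery' holds; signage compliance review 485 days ago vs limit 540 → met
Not met: 3, 5, 6, 8, 10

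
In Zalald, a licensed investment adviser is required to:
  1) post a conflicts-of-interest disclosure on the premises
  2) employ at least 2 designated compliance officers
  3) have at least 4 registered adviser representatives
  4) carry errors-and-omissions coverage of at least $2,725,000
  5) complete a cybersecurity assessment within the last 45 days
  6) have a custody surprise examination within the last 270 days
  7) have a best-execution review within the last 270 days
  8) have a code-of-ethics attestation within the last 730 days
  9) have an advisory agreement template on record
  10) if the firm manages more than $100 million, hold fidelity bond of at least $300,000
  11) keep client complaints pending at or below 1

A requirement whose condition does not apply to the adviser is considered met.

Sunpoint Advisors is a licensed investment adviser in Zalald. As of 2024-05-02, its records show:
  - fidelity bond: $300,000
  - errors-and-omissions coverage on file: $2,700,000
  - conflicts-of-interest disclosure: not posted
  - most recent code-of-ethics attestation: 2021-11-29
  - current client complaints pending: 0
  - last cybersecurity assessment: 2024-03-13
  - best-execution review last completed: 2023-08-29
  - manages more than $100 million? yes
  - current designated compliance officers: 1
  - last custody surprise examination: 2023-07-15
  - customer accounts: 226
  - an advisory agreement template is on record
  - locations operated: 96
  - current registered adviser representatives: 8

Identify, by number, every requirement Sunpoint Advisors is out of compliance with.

1, 2, 4, 5, 6, 8

1. conflicts-of-interest disclosure absent → not met
2. designated compliance officers 1 < 2 → not met
3. registered adviser representatives 8 ≥ 4 → met
4. errors-and-omissions coverage $2,700,000 < $2,725,000 → not met
5. cybersecurity assessment 50 days ago vs limit 45 → not met
6. custody surprise examination 292 days ago vs limit 270 → not met
7. best-execution review 247 days ago vs limit 270 → met
8. code-of-ethics attestation 885 days ago vs limit 730 → not met
9. advisory agreement template present → met
10. condition 'manages more than $100 million' holds; fidelity bond $300,000 ≥ $300,000 → met
11. client complaints pending 0 ≤ 1 → met
Not met: 1, 2, 4, 5, 6, 8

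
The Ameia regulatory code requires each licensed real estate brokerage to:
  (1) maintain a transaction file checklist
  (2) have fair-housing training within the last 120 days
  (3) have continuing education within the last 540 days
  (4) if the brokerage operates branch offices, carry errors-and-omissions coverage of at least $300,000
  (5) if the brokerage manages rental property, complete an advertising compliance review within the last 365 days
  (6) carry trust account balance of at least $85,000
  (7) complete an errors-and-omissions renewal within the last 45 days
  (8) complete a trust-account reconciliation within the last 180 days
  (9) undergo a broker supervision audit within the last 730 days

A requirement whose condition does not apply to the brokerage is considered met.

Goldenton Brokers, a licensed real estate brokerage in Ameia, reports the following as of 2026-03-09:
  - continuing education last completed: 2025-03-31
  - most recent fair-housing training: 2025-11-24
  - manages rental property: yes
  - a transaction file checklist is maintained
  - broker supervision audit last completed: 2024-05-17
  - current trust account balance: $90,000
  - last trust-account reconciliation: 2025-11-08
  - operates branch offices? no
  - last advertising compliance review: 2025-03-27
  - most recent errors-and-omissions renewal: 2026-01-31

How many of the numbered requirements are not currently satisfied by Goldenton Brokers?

1. transaction file checklist present → met
2. fair-housing training 105 days ago vs limit 120 → met
3. continuing education 343 days ago vs limit 540 → met
4. condition 'operates branch offices' does not hold → requirement n/a → met
5. condition 'manages rental property' holds; advertising compliance review 347 days ago vs limit 365 → met
6. trust account balance $90,000 ≥ $85,000 → met
7. errors-and-omissions renewal 37 days ago vs limit 45 → met
8. trust-account reconciliation 121 days ago vs limit 180 → met
9. broker supervision audit 661 days ago vs limit 730 → met
Not met: 0 of 9

0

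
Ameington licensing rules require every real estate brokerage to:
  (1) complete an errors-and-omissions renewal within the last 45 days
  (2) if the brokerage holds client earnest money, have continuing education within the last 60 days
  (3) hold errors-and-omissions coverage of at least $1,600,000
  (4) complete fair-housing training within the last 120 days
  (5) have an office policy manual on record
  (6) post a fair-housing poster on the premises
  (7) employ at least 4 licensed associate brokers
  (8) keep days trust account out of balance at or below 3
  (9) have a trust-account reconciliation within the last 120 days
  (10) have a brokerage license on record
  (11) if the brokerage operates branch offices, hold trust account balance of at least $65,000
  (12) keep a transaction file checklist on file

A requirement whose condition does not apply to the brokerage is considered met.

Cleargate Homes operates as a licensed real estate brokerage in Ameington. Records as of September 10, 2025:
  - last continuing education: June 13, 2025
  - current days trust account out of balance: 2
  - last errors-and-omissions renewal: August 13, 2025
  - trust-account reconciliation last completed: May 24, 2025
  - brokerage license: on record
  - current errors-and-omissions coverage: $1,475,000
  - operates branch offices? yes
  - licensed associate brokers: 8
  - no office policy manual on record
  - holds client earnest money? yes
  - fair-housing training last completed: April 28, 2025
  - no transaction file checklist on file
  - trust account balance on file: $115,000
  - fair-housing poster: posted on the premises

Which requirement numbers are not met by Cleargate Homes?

1. errors-and-omissions renewal 28 days ago vs limit 45 → met
2. condition 'holds client earnest money' holds; continuing education 89 days ago vs limit 60 → not met
3. errors-and-omissions coverage $1,475,000 < $1,600,000 → not met
4. fair-housing training 135 days ago vs limit 120 → not met
5. office policy manual absent → not met
6. fair-housing poster present → met
7. licensed associate brokers 8 ≥ 4 → met
8. days trust account out of balance 2 ≤ 3 → met
9. trust-account reconciliation 109 days ago vs limit 120 → met
10. brokerage license present → met
11. condition 'operates branch offices' holds; trust account balance $115,000 ≥ $65,000 → met
12. transaction file checklist absent → not met
Not met: 2, 3, 4, 5, 12

2, 3, 4, 5, 12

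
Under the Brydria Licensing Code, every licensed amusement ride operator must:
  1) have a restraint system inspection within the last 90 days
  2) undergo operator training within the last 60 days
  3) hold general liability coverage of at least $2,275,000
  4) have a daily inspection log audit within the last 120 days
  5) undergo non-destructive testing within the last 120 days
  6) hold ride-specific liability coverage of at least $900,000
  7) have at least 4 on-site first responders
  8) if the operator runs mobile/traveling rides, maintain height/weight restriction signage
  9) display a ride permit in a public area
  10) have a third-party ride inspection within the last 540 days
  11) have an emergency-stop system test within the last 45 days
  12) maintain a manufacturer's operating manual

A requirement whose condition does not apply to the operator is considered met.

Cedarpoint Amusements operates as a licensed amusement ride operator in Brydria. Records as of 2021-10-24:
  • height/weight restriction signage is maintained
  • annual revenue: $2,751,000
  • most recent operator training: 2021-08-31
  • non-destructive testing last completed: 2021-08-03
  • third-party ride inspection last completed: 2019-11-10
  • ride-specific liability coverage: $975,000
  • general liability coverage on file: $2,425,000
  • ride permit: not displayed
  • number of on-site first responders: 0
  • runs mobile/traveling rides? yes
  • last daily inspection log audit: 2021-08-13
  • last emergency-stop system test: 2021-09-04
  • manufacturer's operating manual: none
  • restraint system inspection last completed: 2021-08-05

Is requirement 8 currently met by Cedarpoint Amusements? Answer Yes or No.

Yes

8. condition 'runs mobile/traveling rides' holds; height/weight restriction signage present → met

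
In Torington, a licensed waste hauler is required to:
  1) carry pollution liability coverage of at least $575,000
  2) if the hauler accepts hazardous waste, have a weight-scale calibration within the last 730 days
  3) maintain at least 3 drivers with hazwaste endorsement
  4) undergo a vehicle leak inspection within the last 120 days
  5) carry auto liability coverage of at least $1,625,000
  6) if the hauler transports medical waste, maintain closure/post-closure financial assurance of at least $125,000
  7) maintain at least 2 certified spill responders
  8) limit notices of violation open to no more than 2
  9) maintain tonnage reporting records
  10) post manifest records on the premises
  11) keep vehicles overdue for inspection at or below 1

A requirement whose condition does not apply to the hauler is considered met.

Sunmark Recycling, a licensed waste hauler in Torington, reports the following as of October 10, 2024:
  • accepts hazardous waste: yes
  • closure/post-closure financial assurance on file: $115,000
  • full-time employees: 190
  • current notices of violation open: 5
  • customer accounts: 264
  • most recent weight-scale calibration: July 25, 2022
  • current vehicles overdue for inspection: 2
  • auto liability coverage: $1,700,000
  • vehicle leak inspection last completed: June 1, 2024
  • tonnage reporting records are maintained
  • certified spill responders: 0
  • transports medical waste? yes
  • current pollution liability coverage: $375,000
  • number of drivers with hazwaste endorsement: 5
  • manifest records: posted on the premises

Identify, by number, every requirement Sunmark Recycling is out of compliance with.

1. pollution liability coverage $375,000 < $575,000 → not met
2. condition 'accepts hazardous waste' holds; weight-scale calibration 808 days ago vs limit 730 → not met
3. drivers with hazwaste endorsement 5 ≥ 3 → met
4. vehicle leak inspection 131 days ago vs limit 120 → not met
5. auto liability coverage $1,700,000 ≥ $1,625,000 → met
6. condition 'transports medical waste' holds; closure/post-closure financial assurance $115,000 < $125,000 → not met
7. certified spill responders 0 < 2 → not met
8. notices of violation open 5 > 2 → not met
9. tonnage reporting records present → met
10. manifest records present → met
11. vehicles overdue for inspection 2 > 1 → not met
Not met: 1, 2, 4, 6, 7, 8, 11

1, 2, 4, 6, 7, 8, 11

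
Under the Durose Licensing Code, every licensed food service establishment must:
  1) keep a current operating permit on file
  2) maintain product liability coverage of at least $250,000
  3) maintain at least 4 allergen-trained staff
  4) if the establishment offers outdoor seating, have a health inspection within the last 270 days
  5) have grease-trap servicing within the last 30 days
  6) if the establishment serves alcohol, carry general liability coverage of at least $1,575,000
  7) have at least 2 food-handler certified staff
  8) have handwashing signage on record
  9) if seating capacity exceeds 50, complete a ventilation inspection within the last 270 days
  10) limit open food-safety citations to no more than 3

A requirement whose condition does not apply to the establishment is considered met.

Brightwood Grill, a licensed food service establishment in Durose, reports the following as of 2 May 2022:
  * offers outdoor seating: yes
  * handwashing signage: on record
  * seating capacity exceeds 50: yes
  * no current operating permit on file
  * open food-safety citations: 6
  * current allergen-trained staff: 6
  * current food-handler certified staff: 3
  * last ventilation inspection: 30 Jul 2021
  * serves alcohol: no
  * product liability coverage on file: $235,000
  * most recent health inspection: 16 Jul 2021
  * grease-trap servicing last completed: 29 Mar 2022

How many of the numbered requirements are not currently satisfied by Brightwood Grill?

6

1. current operating permit absent → not met
2. product liability coverage $235,000 < $250,000 → not met
3. allergen-trained staff 6 ≥ 4 → met
4. condition 'offers outdoor seating' holds; health inspection 290 days ago vs limit 270 → not met
5. grease-trap servicing 34 days ago vs limit 30 → not met
6. condition 'serves alcohol' does not hold → requirement n/a → met
7. food-handler certified staff 3 ≥ 2 → met
8. handwashing signage present → met
9. condition 'seating capacity exceeds 50' holds; ventilation inspection 276 days ago vs limit 270 → not met
10. open food-safety citations 6 > 3 → not met
Not met: 6 of 10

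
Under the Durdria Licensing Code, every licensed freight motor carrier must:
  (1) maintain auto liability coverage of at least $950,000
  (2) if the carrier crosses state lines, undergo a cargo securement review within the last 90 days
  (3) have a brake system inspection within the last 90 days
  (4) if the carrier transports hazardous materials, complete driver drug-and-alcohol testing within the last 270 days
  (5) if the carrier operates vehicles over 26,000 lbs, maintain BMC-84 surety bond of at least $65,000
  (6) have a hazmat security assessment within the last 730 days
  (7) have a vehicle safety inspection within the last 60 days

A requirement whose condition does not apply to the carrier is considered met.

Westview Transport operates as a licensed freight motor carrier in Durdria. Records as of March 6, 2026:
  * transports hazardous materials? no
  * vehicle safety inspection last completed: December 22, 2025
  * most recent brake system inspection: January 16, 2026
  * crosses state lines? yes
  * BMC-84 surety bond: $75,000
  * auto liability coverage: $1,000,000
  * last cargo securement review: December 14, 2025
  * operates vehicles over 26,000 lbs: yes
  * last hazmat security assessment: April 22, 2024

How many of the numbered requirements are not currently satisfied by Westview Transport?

1. auto liability coverage $1,000,000 ≥ $950,000 → met
2. condition 'crosses state lines' holds; cargo securement review 82 days ago vs limit 90 → met
3. brake system inspection 49 days ago vs limit 90 → met
4. condition 'transports hazardous materials' does not hold → requirement n/a → met
5. condition 'operates vehicles over 26,000 lbs' holds; BMC-84 surety bond $75,000 ≥ $65,000 → met
6. hazmat security assessment 683 days ago vs limit 730 → met
7. vehicle safety inspection 74 days ago vs limit 60 → not met
Not met: 1 of 7

1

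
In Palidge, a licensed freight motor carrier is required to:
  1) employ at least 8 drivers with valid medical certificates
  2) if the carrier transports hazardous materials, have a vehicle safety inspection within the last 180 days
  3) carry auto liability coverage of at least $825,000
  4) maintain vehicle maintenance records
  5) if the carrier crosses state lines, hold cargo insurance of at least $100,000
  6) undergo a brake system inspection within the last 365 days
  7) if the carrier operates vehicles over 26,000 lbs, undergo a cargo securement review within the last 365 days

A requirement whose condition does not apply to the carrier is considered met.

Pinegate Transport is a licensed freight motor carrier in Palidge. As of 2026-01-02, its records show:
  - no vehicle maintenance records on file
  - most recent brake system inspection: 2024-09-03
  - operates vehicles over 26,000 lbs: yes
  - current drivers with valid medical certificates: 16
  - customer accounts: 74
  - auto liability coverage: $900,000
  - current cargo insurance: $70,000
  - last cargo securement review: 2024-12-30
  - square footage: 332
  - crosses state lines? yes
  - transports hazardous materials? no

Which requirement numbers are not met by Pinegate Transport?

4, 5, 6, 7

1. drivers with valid medical certificates 16 ≥ 8 → met
2. condition 'transports hazardous materials' does not hold → requirement n/a → met
3. auto liability coverage $900,000 ≥ $825,000 → met
4. vehicle maintenance records absent → not met
5. condition 'crosses state lines' holds; cargo insurance $70,000 < $100,000 → not met
6. brake system inspection 486 days ago vs limit 365 → not met
7. condition 'operates vehicles over 26,000 lbs' holds; cargo securement review 368 days ago vs limit 365 → not met
Not met: 4, 5, 6, 7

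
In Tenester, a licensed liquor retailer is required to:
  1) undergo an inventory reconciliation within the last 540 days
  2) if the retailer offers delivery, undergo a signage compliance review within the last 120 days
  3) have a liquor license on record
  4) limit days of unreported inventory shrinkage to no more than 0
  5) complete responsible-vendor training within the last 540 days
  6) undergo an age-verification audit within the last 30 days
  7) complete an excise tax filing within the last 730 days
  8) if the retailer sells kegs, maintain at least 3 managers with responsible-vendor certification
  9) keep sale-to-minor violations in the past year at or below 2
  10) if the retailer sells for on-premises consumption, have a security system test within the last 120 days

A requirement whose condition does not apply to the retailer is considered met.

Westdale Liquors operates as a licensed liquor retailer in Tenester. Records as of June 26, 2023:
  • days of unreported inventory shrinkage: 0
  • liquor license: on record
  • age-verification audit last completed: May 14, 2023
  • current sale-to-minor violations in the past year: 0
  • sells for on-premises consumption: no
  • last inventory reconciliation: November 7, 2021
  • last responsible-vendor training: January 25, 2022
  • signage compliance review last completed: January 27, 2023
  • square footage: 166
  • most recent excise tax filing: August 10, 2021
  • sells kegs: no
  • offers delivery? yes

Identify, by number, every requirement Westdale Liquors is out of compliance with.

1. inventory reconciliation 596 days ago vs limit 540 → not met
2. condition 'offers delivery' holds; signage compliance review 150 days ago vs limit 120 → not met
3. liquor license present → met
4. days of unreported inventory shrinkage 0 ≤ 0 → met
5. responsible-vendor training 517 days ago vs limit 540 → met
6. age-verification audit 43 days ago vs limit 30 → not met
7. excise tax filing 685 days ago vs limit 730 → met
8. condition 'sells kegs' does not hold → requirement n/a → met
9. sale-to-minor violations in the past year 0 ≤ 2 → met
10. condition 'sells for on-premises consumption' does not hold → requirement n/a → met
Not met: 1, 2, 6

1, 2, 6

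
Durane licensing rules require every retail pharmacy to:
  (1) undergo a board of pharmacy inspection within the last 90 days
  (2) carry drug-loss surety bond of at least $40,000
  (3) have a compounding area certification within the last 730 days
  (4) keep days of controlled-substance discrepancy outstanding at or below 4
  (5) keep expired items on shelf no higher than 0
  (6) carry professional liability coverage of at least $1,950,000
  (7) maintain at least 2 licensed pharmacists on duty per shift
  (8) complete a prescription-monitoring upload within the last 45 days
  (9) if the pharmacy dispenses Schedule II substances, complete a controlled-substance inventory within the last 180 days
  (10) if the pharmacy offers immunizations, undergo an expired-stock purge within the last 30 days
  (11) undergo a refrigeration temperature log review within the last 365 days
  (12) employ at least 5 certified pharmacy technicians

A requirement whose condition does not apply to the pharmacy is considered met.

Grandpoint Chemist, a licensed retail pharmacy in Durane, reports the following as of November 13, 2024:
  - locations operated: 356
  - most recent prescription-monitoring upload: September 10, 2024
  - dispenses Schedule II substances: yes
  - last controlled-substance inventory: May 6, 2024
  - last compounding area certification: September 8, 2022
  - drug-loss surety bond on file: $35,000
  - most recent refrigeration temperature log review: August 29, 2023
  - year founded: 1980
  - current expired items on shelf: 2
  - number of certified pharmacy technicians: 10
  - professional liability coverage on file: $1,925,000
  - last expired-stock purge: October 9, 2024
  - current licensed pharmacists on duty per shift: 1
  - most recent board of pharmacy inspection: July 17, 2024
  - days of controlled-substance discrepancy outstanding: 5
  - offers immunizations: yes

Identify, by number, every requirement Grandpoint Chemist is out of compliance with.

1. board of pharmacy inspection 119 days ago vs limit 90 → not met
2. drug-loss surety bond $35,000 < $40,000 → not met
3. compounding area certification 797 days ago vs limit 730 → not met
4. days of controlled-substance discrepancy outstanding 5 > 4 → not met
5. expired items on shelf 2 > 0 → not met
6. professional liability coverage $1,925,000 < $1,950,000 → not met
7. licensed pharmacists on duty per shift 1 < 2 → not met
8. prescription-monitoring upload 64 days ago vs limit 45 → not met
9. condition 'dispenses Schedule II substances' holds; controlled-substance inventory 191 days ago vs limit 180 → not met
10. condition 'offers immunizations' holds; expired-stock purge 35 days ago vs limit 30 → not met
11. refrigeration temperature log review 442 days ago vs limit 365 → not met
12. certified pharmacy technicians 10 ≥ 5 → met
Not met: 1, 2, 3, 4, 5, 6, 7, 8, 9, 10, 11

1, 2, 3, 4, 5, 6, 7, 8, 9, 10, 11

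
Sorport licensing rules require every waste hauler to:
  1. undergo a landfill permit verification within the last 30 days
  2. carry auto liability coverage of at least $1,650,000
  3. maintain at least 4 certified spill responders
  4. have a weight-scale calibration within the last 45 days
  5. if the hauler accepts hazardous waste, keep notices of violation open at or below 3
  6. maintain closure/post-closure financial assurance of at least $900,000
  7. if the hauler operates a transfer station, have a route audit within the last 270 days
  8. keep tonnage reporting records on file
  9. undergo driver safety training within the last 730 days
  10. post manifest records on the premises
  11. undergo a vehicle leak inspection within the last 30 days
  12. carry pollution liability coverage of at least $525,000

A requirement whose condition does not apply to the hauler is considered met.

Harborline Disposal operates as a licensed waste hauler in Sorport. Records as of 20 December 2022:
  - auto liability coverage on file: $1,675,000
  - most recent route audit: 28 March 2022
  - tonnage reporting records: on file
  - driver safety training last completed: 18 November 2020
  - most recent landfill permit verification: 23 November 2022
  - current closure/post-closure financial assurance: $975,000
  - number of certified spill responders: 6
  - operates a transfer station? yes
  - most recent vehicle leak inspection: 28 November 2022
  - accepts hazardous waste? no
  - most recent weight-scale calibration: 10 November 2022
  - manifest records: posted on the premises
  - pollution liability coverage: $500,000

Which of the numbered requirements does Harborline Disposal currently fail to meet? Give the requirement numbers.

9, 12

1. landfill permit verification 27 days ago vs limit 30 → met
2. auto liability coverage $1,675,000 ≥ $1,650,000 → met
3. certified spill responders 6 ≥ 4 → met
4. weight-scale calibration 40 days ago vs limit 45 → met
5. condition 'accepts hazardous waste' does not hold → requirement n/a → met
6. closure/post-closure financial assurance $975,000 ≥ $900,000 → met
7. condition 'operates a transfer station' holds; route audit 267 days ago vs limit 270 → met
8. tonnage reporting records present → met
9. driver safety training 762 days ago vs limit 730 → not met
10. manifest records present → met
11. vehicle leak inspection 22 days ago vs limit 30 → met
12. pollution liability coverage $500,000 < $525,000 → not met
Not met: 9, 12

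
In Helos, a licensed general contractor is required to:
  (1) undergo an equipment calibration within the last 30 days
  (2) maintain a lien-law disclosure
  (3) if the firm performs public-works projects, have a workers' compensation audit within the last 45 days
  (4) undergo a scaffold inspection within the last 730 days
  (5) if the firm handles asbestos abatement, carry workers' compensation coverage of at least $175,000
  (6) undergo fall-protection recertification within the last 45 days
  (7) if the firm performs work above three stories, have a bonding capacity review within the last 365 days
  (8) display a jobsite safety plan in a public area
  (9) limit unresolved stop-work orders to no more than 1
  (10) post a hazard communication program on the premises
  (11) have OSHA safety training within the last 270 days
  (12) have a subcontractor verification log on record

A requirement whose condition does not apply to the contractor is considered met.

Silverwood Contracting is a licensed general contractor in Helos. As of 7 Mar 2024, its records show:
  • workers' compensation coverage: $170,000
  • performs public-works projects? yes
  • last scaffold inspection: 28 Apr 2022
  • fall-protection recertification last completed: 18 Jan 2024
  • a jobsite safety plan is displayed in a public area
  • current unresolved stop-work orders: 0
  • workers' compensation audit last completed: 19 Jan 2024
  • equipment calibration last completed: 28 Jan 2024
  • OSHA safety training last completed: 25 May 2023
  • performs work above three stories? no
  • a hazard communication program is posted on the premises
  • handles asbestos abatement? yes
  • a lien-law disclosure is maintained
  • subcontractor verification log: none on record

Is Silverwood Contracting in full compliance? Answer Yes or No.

1. equipment calibration 39 days ago vs limit 30 → not met
2. lien-law disclosure present → met
3. condition 'performs public-works projects' holds; workers' compensation audit 48 days ago vs limit 45 → not met
4. scaffold inspection 679 days ago vs limit 730 → met
5. condition 'handles asbestos abatement' holds; workers' compensation coverage $170,000 < $175,000 → not met
6. fall-protection recertification 49 days ago vs limit 45 → not met
7. condition 'performs work above three stories' does not hold → requirement n/a → met
8. jobsite safety plan present → met
9. unresolved stop-work orders 0 ≤ 1 → met
10. hazard communication program present → met
11. OSHA safety training 287 days ago vs limit 270 → not met
12. subcontractor verification log absent → not met
Not met: 1, 3, 5, 6, 11, 12

No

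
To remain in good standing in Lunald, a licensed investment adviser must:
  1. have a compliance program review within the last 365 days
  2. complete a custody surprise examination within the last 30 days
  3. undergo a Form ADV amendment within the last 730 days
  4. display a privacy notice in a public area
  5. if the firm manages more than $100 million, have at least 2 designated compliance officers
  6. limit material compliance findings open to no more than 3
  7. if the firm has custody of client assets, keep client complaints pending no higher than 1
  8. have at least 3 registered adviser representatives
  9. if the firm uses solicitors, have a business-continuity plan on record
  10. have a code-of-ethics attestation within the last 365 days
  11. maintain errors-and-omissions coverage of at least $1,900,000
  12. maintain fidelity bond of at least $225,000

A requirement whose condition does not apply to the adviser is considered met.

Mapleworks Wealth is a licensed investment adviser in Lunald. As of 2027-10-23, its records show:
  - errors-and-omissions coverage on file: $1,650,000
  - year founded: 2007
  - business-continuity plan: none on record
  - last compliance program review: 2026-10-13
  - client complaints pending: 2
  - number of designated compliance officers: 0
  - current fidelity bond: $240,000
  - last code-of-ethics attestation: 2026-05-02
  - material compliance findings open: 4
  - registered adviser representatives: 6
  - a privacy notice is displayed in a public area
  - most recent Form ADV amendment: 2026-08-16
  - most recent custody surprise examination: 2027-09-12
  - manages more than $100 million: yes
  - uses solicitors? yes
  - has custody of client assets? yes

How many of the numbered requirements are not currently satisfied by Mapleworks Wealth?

1. compliance program review 375 days ago vs limit 365 → not met
2. custody surprise examination 41 days ago vs limit 30 → not met
3. Form ADV amendment 433 days ago vs limit 730 → met
4. privacy notice present → met
5. condition 'manages more than $100 million' holds; designated compliance officers 0 < 2 → not met
6. material compliance findings open 4 > 3 → not met
7. condition 'has custody of client assets' holds; client complaints pending 2 > 1 → not met
8. registered adviser representatives 6 ≥ 3 → met
9. condition 'uses solicitors' holds; business-continuity plan absent → not met
10. code-of-ethics attestation 539 days ago vs limit 365 → not met
11. errors-and-omissions coverage $1,650,000 < $1,900,000 → not met
12. fidelity bond $240,000 ≥ $225,000 → met
Not met: 8 of 12

8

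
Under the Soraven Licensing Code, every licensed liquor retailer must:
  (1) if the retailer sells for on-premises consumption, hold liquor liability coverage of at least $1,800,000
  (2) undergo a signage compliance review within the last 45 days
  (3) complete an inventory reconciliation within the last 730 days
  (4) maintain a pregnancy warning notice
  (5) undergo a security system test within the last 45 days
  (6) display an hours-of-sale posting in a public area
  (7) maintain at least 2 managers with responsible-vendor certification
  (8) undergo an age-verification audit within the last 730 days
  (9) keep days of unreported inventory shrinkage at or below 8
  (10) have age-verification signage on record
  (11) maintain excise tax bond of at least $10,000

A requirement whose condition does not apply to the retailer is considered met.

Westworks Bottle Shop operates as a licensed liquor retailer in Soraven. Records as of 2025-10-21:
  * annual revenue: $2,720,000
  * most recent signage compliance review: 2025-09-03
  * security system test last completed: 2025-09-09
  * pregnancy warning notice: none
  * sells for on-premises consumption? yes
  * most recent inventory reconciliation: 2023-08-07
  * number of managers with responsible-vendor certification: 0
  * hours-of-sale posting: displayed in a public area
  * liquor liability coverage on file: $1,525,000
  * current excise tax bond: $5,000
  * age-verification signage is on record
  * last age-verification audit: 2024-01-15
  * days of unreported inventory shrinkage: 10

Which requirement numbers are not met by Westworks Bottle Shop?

1, 2, 3, 4, 7, 9, 11

1. condition 'sells for on-premises consumption' holds; liquor liability coverage $1,525,000 < $1,800,000 → not met
2. signage compliance review 48 days ago vs limit 45 → not met
3. inventory reconciliation 806 days ago vs limit 730 → not met
4. pregnancy warning notice absent → not met
5. security system test 42 days ago vs limit 45 → met
6. hours-of-sale posting present → met
7. managers with responsible-vendor certification 0 < 2 → not met
8. age-verification audit 645 days ago vs limit 730 → met
9. days of unreported inventory shrinkage 10 > 8 → not met
10. age-verification signage present → met
11. excise tax bond $5,000 < $10,000 → not met
Not met: 1, 2, 3, 4, 7, 9, 11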